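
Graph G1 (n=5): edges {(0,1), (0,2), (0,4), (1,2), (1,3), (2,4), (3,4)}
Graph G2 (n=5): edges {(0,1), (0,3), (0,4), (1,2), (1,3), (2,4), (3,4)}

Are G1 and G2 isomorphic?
Yes, isomorphic

The graphs are isomorphic.
One valid mapping φ: V(G1) → V(G2): 0→3, 1→1, 2→0, 3→2, 4→4

Verify φ preserves adjacency — for each edge of G1, its image is an edge of G2:
  (0,1) → (φ(0),φ(1)) = (1,3) ∈ E(G2) ✓
  (0,2) → (φ(0),φ(2)) = (0,3) ∈ E(G2) ✓
  (0,4) → (φ(0),φ(4)) = (3,4) ∈ E(G2) ✓
  (1,2) → (φ(1),φ(2)) = (0,1) ∈ E(G2) ✓
  (1,3) → (φ(1),φ(3)) = (1,2) ∈ E(G2) ✓
  (2,4) → (φ(2),φ(4)) = (0,4) ∈ E(G2) ✓
  (3,4) → (φ(3),φ(4)) = (2,4) ∈ E(G2) ✓
All 7 edges of G1 map to edges of G2, and |E(G1)| = |E(G2)| = 7, so φ is a bijection on edges as well as vertices. Hence G1 ≅ G2.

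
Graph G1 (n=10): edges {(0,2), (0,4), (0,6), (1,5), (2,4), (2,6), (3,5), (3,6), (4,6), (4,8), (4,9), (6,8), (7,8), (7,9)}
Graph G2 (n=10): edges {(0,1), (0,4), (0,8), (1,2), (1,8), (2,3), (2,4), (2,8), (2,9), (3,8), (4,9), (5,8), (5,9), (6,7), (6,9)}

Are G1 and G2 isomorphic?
No, not isomorphic

The graphs are NOT isomorphic.

Degrees in G1: deg(0)=3, deg(1)=1, deg(2)=3, deg(3)=2, deg(4)=5, deg(5)=2, deg(6)=5, deg(7)=2, deg(8)=3, deg(9)=2.
Sorted degree sequence of G1: [5, 5, 3, 3, 3, 2, 2, 2, 2, 1].
Degrees in G2: deg(0)=3, deg(1)=3, deg(2)=5, deg(3)=2, deg(4)=3, deg(5)=2, deg(6)=2, deg(7)=1, deg(8)=5, deg(9)=4.
Sorted degree sequence of G2: [5, 5, 4, 3, 3, 3, 2, 2, 2, 1].
The (sorted) degree sequence is an isomorphism invariant, so since G1 and G2 have different degree sequences they cannot be isomorphic.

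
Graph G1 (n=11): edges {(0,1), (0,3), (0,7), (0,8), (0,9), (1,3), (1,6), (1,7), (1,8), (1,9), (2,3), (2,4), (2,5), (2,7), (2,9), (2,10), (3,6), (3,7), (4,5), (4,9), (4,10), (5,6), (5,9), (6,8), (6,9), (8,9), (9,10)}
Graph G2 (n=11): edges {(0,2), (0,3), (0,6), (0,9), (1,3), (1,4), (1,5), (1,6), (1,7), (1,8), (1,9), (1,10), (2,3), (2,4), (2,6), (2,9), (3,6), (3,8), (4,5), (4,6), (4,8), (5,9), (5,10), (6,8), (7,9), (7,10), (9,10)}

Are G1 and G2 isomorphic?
Yes, isomorphic

The graphs are isomorphic.
One valid mapping φ: V(G1) → V(G2): 0→3, 1→6, 2→9, 3→2, 4→10, 5→5, 6→4, 7→0, 8→8, 9→1, 10→7

Verify φ preserves adjacency — for each edge of G1, its image is an edge of G2:
  (0,1) → (φ(0),φ(1)) = (3,6) ∈ E(G2) ✓
  (0,3) → (φ(0),φ(3)) = (2,3) ∈ E(G2) ✓
  (0,7) → (φ(0),φ(7)) = (0,3) ∈ E(G2) ✓
  (0,8) → (φ(0),φ(8)) = (3,8) ∈ E(G2) ✓
  (0,9) → (φ(0),φ(9)) = (1,3) ∈ E(G2) ✓
  (1,3) → (φ(1),φ(3)) = (2,6) ∈ E(G2) ✓
  (1,6) → (φ(1),φ(6)) = (4,6) ∈ E(G2) ✓
  (1,7) → (φ(1),φ(7)) = (0,6) ∈ E(G2) ✓
  (1,8) → (φ(1),φ(8)) = (6,8) ∈ E(G2) ✓
  (1,9) → (φ(1),φ(9)) = (1,6) ∈ E(G2) ✓
  (2,3) → (φ(2),φ(3)) = (2,9) ∈ E(G2) ✓
  (2,4) → (φ(2),φ(4)) = (9,10) ∈ E(G2) ✓
  (2,5) → (φ(2),φ(5)) = (5,9) ∈ E(G2) ✓
  (2,7) → (φ(2),φ(7)) = (0,9) ∈ E(G2) ✓
  (2,9) → (φ(2),φ(9)) = (1,9) ∈ E(G2) ✓
  (2,10) → (φ(2),φ(10)) = (7,9) ∈ E(G2) ✓
  (3,6) → (φ(3),φ(6)) = (2,4) ∈ E(G2) ✓
  (3,7) → (φ(3),φ(7)) = (0,2) ∈ E(G2) ✓
  (4,5) → (φ(4),φ(5)) = (5,10) ∈ E(G2) ✓
  (4,9) → (φ(4),φ(9)) = (1,10) ∈ E(G2) ✓
  (4,10) → (φ(4),φ(10)) = (7,10) ∈ E(G2) ✓
  (5,6) → (φ(5),φ(6)) = (4,5) ∈ E(G2) ✓
  (5,9) → (φ(5),φ(9)) = (1,5) ∈ E(G2) ✓
  (6,8) → (φ(6),φ(8)) = (4,8) ∈ E(G2) ✓
  (6,9) → (φ(6),φ(9)) = (1,4) ∈ E(G2) ✓
  (8,9) → (φ(8),φ(9)) = (1,8) ∈ E(G2) ✓
  (9,10) → (φ(9),φ(10)) = (1,7) ∈ E(G2) ✓
All 27 edges of G1 map to edges of G2, and |E(G1)| = |E(G2)| = 27, so φ is a bijection on edges as well as vertices. Hence G1 ≅ G2.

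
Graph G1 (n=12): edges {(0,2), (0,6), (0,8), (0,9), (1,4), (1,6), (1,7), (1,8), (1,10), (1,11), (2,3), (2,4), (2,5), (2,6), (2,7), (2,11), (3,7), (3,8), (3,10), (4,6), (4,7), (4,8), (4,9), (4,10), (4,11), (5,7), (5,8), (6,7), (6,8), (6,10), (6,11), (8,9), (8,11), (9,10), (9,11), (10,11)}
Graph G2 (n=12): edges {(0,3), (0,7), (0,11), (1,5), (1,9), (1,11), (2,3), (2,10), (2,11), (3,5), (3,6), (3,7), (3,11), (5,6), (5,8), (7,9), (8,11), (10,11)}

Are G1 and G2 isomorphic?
No, not isomorphic

The graphs are NOT isomorphic.

Connected components of G1: 1 component(s) with vertex sets [[0, 1, 2, 3, 4, 5, 6, 7, 8, 9, 10, 11]], sizes [12].
Connected components of G2: 2 component(s) with vertex sets [[4], [0, 1, 2, 3, 5, 6, 7, 8, 9, 10, 11]], sizes [1, 11].
The number of connected components (and the multiset of component sizes) is an isomorphism invariant — an isomorphism maps each component of G1 bijectively onto a component of G2. Since G1 has 1 component(s) and G2 has 2, they cannot be isomorphic.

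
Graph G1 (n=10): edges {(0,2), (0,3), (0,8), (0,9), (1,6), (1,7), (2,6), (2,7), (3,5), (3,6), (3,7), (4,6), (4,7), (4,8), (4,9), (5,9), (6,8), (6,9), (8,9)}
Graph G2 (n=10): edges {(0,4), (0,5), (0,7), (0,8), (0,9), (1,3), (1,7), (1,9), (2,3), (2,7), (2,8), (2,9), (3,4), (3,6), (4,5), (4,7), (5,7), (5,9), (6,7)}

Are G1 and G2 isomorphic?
Yes, isomorphic

The graphs are isomorphic.
One valid mapping φ: V(G1) → V(G2): 0→9, 1→6, 2→1, 3→2, 4→4, 5→8, 6→7, 7→3, 8→5, 9→0

Verify φ preserves adjacency — for each edge of G1, its image is an edge of G2:
  (0,2) → (φ(0),φ(2)) = (1,9) ∈ E(G2) ✓
  (0,3) → (φ(0),φ(3)) = (2,9) ∈ E(G2) ✓
  (0,8) → (φ(0),φ(8)) = (5,9) ∈ E(G2) ✓
  (0,9) → (φ(0),φ(9)) = (0,9) ∈ E(G2) ✓
  (1,6) → (φ(1),φ(6)) = (6,7) ∈ E(G2) ✓
  (1,7) → (φ(1),φ(7)) = (3,6) ∈ E(G2) ✓
  (2,6) → (φ(2),φ(6)) = (1,7) ∈ E(G2) ✓
  (2,7) → (φ(2),φ(7)) = (1,3) ∈ E(G2) ✓
  (3,5) → (φ(3),φ(5)) = (2,8) ∈ E(G2) ✓
  (3,6) → (φ(3),φ(6)) = (2,7) ∈ E(G2) ✓
  (3,7) → (φ(3),φ(7)) = (2,3) ∈ E(G2) ✓
  (4,6) → (φ(4),φ(6)) = (4,7) ∈ E(G2) ✓
  (4,7) → (φ(4),φ(7)) = (3,4) ∈ E(G2) ✓
  (4,8) → (φ(4),φ(8)) = (4,5) ∈ E(G2) ✓
  (4,9) → (φ(4),φ(9)) = (0,4) ∈ E(G2) ✓
  (5,9) → (φ(5),φ(9)) = (0,8) ∈ E(G2) ✓
  (6,8) → (φ(6),φ(8)) = (5,7) ∈ E(G2) ✓
  (6,9) → (φ(6),φ(9)) = (0,7) ∈ E(G2) ✓
  (8,9) → (φ(8),φ(9)) = (0,5) ∈ E(G2) ✓
All 19 edges of G1 map to edges of G2, and |E(G1)| = |E(G2)| = 19, so φ is a bijection on edges as well as vertices. Hence G1 ≅ G2.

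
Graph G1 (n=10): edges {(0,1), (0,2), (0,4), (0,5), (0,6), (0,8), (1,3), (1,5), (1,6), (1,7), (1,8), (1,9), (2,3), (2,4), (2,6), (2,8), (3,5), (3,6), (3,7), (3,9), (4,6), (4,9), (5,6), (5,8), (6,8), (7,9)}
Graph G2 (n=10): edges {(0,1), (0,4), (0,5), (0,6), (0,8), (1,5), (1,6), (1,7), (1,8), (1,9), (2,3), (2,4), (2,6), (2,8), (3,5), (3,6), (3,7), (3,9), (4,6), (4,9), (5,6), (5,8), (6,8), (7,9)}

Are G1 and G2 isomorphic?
No, not isomorphic

The graphs are NOT isomorphic.

Counting edges: G1 has 26 edge(s); G2 has 24 edge(s).
Edge count is an isomorphism invariant (a bijection on vertices induces a bijection on edges), so differing edge counts rule out isomorphism.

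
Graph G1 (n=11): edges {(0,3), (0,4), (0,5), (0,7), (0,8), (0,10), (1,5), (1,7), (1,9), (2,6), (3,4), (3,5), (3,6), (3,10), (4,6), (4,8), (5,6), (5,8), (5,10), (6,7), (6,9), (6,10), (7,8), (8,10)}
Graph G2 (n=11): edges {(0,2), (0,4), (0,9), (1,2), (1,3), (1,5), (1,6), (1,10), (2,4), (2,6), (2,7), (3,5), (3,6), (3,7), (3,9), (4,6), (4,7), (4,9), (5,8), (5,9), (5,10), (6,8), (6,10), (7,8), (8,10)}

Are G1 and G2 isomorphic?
No, not isomorphic

The graphs are NOT isomorphic.

Degrees in G1: deg(0)=6, deg(1)=3, deg(2)=1, deg(3)=5, deg(4)=4, deg(5)=6, deg(6)=7, deg(7)=4, deg(8)=5, deg(9)=2, deg(10)=5.
Sorted degree sequence of G1: [7, 6, 6, 5, 5, 5, 4, 4, 3, 2, 1].
Degrees in G2: deg(0)=3, deg(1)=5, deg(2)=5, deg(3)=5, deg(4)=5, deg(5)=5, deg(6)=6, deg(7)=4, deg(8)=4, deg(9)=4, deg(10)=4.
Sorted degree sequence of G2: [6, 5, 5, 5, 5, 5, 4, 4, 4, 4, 3].
The (sorted) degree sequence is an isomorphism invariant, so since G1 and G2 have different degree sequences they cannot be isomorphic.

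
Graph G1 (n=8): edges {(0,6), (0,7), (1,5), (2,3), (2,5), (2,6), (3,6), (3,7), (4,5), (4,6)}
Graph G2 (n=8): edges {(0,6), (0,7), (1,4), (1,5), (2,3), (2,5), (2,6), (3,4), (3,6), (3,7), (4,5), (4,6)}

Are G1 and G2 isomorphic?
No, not isomorphic

The graphs are NOT isomorphic.

Counting edges: G1 has 10 edge(s); G2 has 12 edge(s).
Edge count is an isomorphism invariant (a bijection on vertices induces a bijection on edges), so differing edge counts rule out isomorphism.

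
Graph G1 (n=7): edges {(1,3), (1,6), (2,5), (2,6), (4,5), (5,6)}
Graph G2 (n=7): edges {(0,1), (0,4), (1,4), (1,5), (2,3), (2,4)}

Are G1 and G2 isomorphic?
Yes, isomorphic

The graphs are isomorphic.
One valid mapping φ: V(G1) → V(G2): 0→6, 1→2, 2→0, 3→3, 4→5, 5→1, 6→4

Verify φ preserves adjacency — for each edge of G1, its image is an edge of G2:
  (1,3) → (φ(1),φ(3)) = (2,3) ∈ E(G2) ✓
  (1,6) → (φ(1),φ(6)) = (2,4) ∈ E(G2) ✓
  (2,5) → (φ(2),φ(5)) = (0,1) ∈ E(G2) ✓
  (2,6) → (φ(2),φ(6)) = (0,4) ∈ E(G2) ✓
  (4,5) → (φ(4),φ(5)) = (1,5) ∈ E(G2) ✓
  (5,6) → (φ(5),φ(6)) = (1,4) ∈ E(G2) ✓
All 6 edges of G1 map to edges of G2, and |E(G1)| = |E(G2)| = 6, so φ is a bijection on edges as well as vertices. Hence G1 ≅ G2.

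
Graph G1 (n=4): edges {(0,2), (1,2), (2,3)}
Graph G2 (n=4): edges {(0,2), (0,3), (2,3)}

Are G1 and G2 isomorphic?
No, not isomorphic

The graphs are NOT isomorphic.

Counting triangles (3-cliques): G1 has 0, G2 has 1.
Triangle count is an isomorphism invariant, so differing triangle counts rule out isomorphism.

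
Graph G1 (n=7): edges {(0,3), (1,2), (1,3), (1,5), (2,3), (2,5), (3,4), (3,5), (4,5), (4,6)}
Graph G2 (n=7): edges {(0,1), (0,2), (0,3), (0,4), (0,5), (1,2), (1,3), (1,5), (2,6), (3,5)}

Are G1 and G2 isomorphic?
Yes, isomorphic

The graphs are isomorphic.
One valid mapping φ: V(G1) → V(G2): 0→4, 1→5, 2→3, 3→0, 4→2, 5→1, 6→6

Verify φ preserves adjacency — for each edge of G1, its image is an edge of G2:
  (0,3) → (φ(0),φ(3)) = (0,4) ∈ E(G2) ✓
  (1,2) → (φ(1),φ(2)) = (3,5) ∈ E(G2) ✓
  (1,3) → (φ(1),φ(3)) = (0,5) ∈ E(G2) ✓
  (1,5) → (φ(1),φ(5)) = (1,5) ∈ E(G2) ✓
  (2,3) → (φ(2),φ(3)) = (0,3) ∈ E(G2) ✓
  (2,5) → (φ(2),φ(5)) = (1,3) ∈ E(G2) ✓
  (3,4) → (φ(3),φ(4)) = (0,2) ∈ E(G2) ✓
  (3,5) → (φ(3),φ(5)) = (0,1) ∈ E(G2) ✓
  (4,5) → (φ(4),φ(5)) = (1,2) ∈ E(G2) ✓
  (4,6) → (φ(4),φ(6)) = (2,6) ∈ E(G2) ✓
All 10 edges of G1 map to edges of G2, and |E(G1)| = |E(G2)| = 10, so φ is a bijection on edges as well as vertices. Hence G1 ≅ G2.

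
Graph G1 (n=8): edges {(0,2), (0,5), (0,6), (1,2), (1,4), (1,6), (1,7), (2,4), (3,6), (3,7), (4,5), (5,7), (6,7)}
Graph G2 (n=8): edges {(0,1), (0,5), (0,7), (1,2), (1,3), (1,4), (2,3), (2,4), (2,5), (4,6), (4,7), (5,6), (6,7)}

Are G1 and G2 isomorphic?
Yes, isomorphic

The graphs are isomorphic.
One valid mapping φ: V(G1) → V(G2): 0→0, 1→4, 2→7, 3→3, 4→6, 5→5, 6→1, 7→2

Verify φ preserves adjacency — for each edge of G1, its image is an edge of G2:
  (0,2) → (φ(0),φ(2)) = (0,7) ∈ E(G2) ✓
  (0,5) → (φ(0),φ(5)) = (0,5) ∈ E(G2) ✓
  (0,6) → (φ(0),φ(6)) = (0,1) ∈ E(G2) ✓
  (1,2) → (φ(1),φ(2)) = (4,7) ∈ E(G2) ✓
  (1,4) → (φ(1),φ(4)) = (4,6) ∈ E(G2) ✓
  (1,6) → (φ(1),φ(6)) = (1,4) ∈ E(G2) ✓
  (1,7) → (φ(1),φ(7)) = (2,4) ∈ E(G2) ✓
  (2,4) → (φ(2),φ(4)) = (6,7) ∈ E(G2) ✓
  (3,6) → (φ(3),φ(6)) = (1,3) ∈ E(G2) ✓
  (3,7) → (φ(3),φ(7)) = (2,3) ∈ E(G2) ✓
  (4,5) → (φ(4),φ(5)) = (5,6) ∈ E(G2) ✓
  (5,7) → (φ(5),φ(7)) = (2,5) ∈ E(G2) ✓
  (6,7) → (φ(6),φ(7)) = (1,2) ∈ E(G2) ✓
All 13 edges of G1 map to edges of G2, and |E(G1)| = |E(G2)| = 13, so φ is a bijection on edges as well as vertices. Hence G1 ≅ G2.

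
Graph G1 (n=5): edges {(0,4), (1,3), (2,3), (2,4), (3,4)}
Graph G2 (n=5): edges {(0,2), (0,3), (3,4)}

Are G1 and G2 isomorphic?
No, not isomorphic

The graphs are NOT isomorphic.

Connected components of G1: 1 component(s) with vertex sets [[0, 1, 2, 3, 4]], sizes [5].
Connected components of G2: 2 component(s) with vertex sets [[1], [0, 2, 3, 4]], sizes [1, 4].
The number of connected components (and the multiset of component sizes) is an isomorphism invariant — an isomorphism maps each component of G1 bijectively onto a component of G2. Since G1 has 1 component(s) and G2 has 2, they cannot be isomorphic.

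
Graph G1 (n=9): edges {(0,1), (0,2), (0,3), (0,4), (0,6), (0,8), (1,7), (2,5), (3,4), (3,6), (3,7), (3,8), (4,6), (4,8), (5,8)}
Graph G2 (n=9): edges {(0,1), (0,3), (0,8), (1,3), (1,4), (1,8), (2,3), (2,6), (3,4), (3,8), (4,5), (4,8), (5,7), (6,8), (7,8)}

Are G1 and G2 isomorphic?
Yes, isomorphic

The graphs are isomorphic.
One valid mapping φ: V(G1) → V(G2): 0→8, 1→6, 2→7, 3→3, 4→1, 5→5, 6→0, 7→2, 8→4

Verify φ preserves adjacency — for each edge of G1, its image is an edge of G2:
  (0,1) → (φ(0),φ(1)) = (6,8) ∈ E(G2) ✓
  (0,2) → (φ(0),φ(2)) = (7,8) ∈ E(G2) ✓
  (0,3) → (φ(0),φ(3)) = (3,8) ∈ E(G2) ✓
  (0,4) → (φ(0),φ(4)) = (1,8) ∈ E(G2) ✓
  (0,6) → (φ(0),φ(6)) = (0,8) ∈ E(G2) ✓
  (0,8) → (φ(0),φ(8)) = (4,8) ∈ E(G2) ✓
  (1,7) → (φ(1),φ(7)) = (2,6) ∈ E(G2) ✓
  (2,5) → (φ(2),φ(5)) = (5,7) ∈ E(G2) ✓
  (3,4) → (φ(3),φ(4)) = (1,3) ∈ E(G2) ✓
  (3,6) → (φ(3),φ(6)) = (0,3) ∈ E(G2) ✓
  (3,7) → (φ(3),φ(7)) = (2,3) ∈ E(G2) ✓
  (3,8) → (φ(3),φ(8)) = (3,4) ∈ E(G2) ✓
  (4,6) → (φ(4),φ(6)) = (0,1) ∈ E(G2) ✓
  (4,8) → (φ(4),φ(8)) = (1,4) ∈ E(G2) ✓
  (5,8) → (φ(5),φ(8)) = (4,5) ∈ E(G2) ✓
All 15 edges of G1 map to edges of G2, and |E(G1)| = |E(G2)| = 15, so φ is a bijection on edges as well as vertices. Hence G1 ≅ G2.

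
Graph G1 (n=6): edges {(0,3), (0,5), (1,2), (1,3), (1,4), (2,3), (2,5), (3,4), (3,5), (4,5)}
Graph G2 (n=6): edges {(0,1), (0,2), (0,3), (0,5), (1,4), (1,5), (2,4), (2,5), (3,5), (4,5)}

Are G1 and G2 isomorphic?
Yes, isomorphic

The graphs are isomorphic.
One valid mapping φ: V(G1) → V(G2): 0→3, 1→4, 2→1, 3→5, 4→2, 5→0

Verify φ preserves adjacency — for each edge of G1, its image is an edge of G2:
  (0,3) → (φ(0),φ(3)) = (3,5) ∈ E(G2) ✓
  (0,5) → (φ(0),φ(5)) = (0,3) ∈ E(G2) ✓
  (1,2) → (φ(1),φ(2)) = (1,4) ∈ E(G2) ✓
  (1,3) → (φ(1),φ(3)) = (4,5) ∈ E(G2) ✓
  (1,4) → (φ(1),φ(4)) = (2,4) ∈ E(G2) ✓
  (2,3) → (φ(2),φ(3)) = (1,5) ∈ E(G2) ✓
  (2,5) → (φ(2),φ(5)) = (0,1) ∈ E(G2) ✓
  (3,4) → (φ(3),φ(4)) = (2,5) ∈ E(G2) ✓
  (3,5) → (φ(3),φ(5)) = (0,5) ∈ E(G2) ✓
  (4,5) → (φ(4),φ(5)) = (0,2) ∈ E(G2) ✓
All 10 edges of G1 map to edges of G2, and |E(G1)| = |E(G2)| = 10, so φ is a bijection on edges as well as vertices. Hence G1 ≅ G2.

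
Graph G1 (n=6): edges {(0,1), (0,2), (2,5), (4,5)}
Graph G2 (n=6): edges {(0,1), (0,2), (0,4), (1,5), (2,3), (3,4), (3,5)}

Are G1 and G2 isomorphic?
No, not isomorphic

The graphs are NOT isomorphic.

Degrees in G1: deg(0)=2, deg(1)=1, deg(2)=2, deg(3)=0, deg(4)=1, deg(5)=2.
Sorted degree sequence of G1: [2, 2, 2, 1, 1, 0].
Degrees in G2: deg(0)=3, deg(1)=2, deg(2)=2, deg(3)=3, deg(4)=2, deg(5)=2.
Sorted degree sequence of G2: [3, 3, 2, 2, 2, 2].
The (sorted) degree sequence is an isomorphism invariant, so since G1 and G2 have different degree sequences they cannot be isomorphic.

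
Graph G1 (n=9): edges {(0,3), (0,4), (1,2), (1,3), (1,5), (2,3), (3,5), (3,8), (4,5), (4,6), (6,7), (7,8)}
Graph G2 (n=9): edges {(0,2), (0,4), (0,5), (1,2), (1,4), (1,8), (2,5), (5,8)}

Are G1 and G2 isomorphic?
No, not isomorphic

The graphs are NOT isomorphic.

Connected components of G1: 1 component(s) with vertex sets [[0, 1, 2, 3, 4, 5, 6, 7, 8]], sizes [9].
Connected components of G2: 4 component(s) with vertex sets [[3], [6], [7], [0, 1, 2, 4, 5, 8]], sizes [1, 1, 1, 6].
The number of connected components (and the multiset of component sizes) is an isomorphism invariant — an isomorphism maps each component of G1 bijectively onto a component of G2. Since G1 has 1 component(s) and G2 has 4, they cannot be isomorphic.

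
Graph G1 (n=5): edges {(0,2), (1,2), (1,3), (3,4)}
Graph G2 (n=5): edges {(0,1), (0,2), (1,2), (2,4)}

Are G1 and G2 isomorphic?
No, not isomorphic

The graphs are NOT isomorphic.

Degrees in G1: deg(0)=1, deg(1)=2, deg(2)=2, deg(3)=2, deg(4)=1.
Sorted degree sequence of G1: [2, 2, 2, 1, 1].
Degrees in G2: deg(0)=2, deg(1)=2, deg(2)=3, deg(3)=0, deg(4)=1.
Sorted degree sequence of G2: [3, 2, 2, 1, 0].
The (sorted) degree sequence is an isomorphism invariant, so since G1 and G2 have different degree sequences they cannot be isomorphic.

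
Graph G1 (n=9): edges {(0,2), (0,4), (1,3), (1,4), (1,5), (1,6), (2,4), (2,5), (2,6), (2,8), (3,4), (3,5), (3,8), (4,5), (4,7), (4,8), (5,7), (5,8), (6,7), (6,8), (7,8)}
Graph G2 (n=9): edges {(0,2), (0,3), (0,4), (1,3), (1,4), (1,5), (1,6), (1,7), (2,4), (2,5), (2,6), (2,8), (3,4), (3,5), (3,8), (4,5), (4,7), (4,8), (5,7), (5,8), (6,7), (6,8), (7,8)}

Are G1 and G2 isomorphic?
No, not isomorphic

The graphs are NOT isomorphic.

Counting edges: G1 has 21 edge(s); G2 has 23 edge(s).
Edge count is an isomorphism invariant (a bijection on vertices induces a bijection on edges), so differing edge counts rule out isomorphism.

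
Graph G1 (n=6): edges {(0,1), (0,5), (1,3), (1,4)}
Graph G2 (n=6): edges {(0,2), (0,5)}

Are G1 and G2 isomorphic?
No, not isomorphic

The graphs are NOT isomorphic.

Connected components of G1: 2 component(s) with vertex sets [[2], [0, 1, 3, 4, 5]], sizes [1, 5].
Connected components of G2: 4 component(s) with vertex sets [[1], [3], [4], [0, 2, 5]], sizes [1, 1, 1, 3].
The number of connected components (and the multiset of component sizes) is an isomorphism invariant — an isomorphism maps each component of G1 bijectively onto a component of G2. Since G1 has 2 component(s) and G2 has 4, they cannot be isomorphic.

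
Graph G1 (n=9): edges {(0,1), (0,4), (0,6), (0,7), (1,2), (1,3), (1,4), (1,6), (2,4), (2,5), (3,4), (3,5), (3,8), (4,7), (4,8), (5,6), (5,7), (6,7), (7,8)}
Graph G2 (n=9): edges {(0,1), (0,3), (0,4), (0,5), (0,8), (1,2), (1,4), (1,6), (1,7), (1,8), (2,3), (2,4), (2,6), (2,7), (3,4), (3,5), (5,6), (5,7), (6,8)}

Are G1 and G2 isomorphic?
Yes, isomorphic

The graphs are isomorphic.
One valid mapping φ: V(G1) → V(G2): 0→4, 1→2, 2→7, 3→6, 4→1, 5→5, 6→3, 7→0, 8→8

Verify φ preserves adjacency — for each edge of G1, its image is an edge of G2:
  (0,1) → (φ(0),φ(1)) = (2,4) ∈ E(G2) ✓
  (0,4) → (φ(0),φ(4)) = (1,4) ∈ E(G2) ✓
  (0,6) → (φ(0),φ(6)) = (3,4) ∈ E(G2) ✓
  (0,7) → (φ(0),φ(7)) = (0,4) ∈ E(G2) ✓
  (1,2) → (φ(1),φ(2)) = (2,7) ∈ E(G2) ✓
  (1,3) → (φ(1),φ(3)) = (2,6) ∈ E(G2) ✓
  (1,4) → (φ(1),φ(4)) = (1,2) ∈ E(G2) ✓
  (1,6) → (φ(1),φ(6)) = (2,3) ∈ E(G2) ✓
  (2,4) → (φ(2),φ(4)) = (1,7) ∈ E(G2) ✓
  (2,5) → (φ(2),φ(5)) = (5,7) ∈ E(G2) ✓
  (3,4) → (φ(3),φ(4)) = (1,6) ∈ E(G2) ✓
  (3,5) → (φ(3),φ(5)) = (5,6) ∈ E(G2) ✓
  (3,8) → (φ(3),φ(8)) = (6,8) ∈ E(G2) ✓
  (4,7) → (φ(4),φ(7)) = (0,1) ∈ E(G2) ✓
  (4,8) → (φ(4),φ(8)) = (1,8) ∈ E(G2) ✓
  (5,6) → (φ(5),φ(6)) = (3,5) ∈ E(G2) ✓
  (5,7) → (φ(5),φ(7)) = (0,5) ∈ E(G2) ✓
  (6,7) → (φ(6),φ(7)) = (0,3) ∈ E(G2) ✓
  (7,8) → (φ(7),φ(8)) = (0,8) ∈ E(G2) ✓
All 19 edges of G1 map to edges of G2, and |E(G1)| = |E(G2)| = 19, so φ is a bijection on edges as well as vertices. Hence G1 ≅ G2.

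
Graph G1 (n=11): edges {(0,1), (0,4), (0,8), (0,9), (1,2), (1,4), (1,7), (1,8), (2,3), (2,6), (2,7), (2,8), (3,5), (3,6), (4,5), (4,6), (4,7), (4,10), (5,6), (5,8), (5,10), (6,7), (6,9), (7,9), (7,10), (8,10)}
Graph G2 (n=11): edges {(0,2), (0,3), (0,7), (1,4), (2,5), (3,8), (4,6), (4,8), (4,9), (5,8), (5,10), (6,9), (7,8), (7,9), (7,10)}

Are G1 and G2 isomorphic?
No, not isomorphic

The graphs are NOT isomorphic.

Counting triangles (3-cliques): G1 has 14, G2 has 1.
Triangle count is an isomorphism invariant, so differing triangle counts rule out isomorphism.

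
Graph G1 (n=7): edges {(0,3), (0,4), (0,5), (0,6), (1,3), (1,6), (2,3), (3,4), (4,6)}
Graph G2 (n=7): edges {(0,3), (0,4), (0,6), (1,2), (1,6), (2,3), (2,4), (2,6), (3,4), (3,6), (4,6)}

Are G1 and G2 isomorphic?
No, not isomorphic

The graphs are NOT isomorphic.

Connected components of G1: 1 component(s) with vertex sets [[0, 1, 2, 3, 4, 5, 6]], sizes [7].
Connected components of G2: 2 component(s) with vertex sets [[5], [0, 1, 2, 3, 4, 6]], sizes [1, 6].
The number of connected components (and the multiset of component sizes) is an isomorphism invariant — an isomorphism maps each component of G1 bijectively onto a component of G2. Since G1 has 1 component(s) and G2 has 2, they cannot be isomorphic.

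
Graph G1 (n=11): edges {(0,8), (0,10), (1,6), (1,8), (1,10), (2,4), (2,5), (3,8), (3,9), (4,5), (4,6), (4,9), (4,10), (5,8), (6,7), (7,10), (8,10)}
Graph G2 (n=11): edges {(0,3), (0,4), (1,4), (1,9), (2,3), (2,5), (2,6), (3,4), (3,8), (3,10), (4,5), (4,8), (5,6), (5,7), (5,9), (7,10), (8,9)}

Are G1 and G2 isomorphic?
Yes, isomorphic

The graphs are isomorphic.
One valid mapping φ: V(G1) → V(G2): 0→0, 1→8, 2→6, 3→10, 4→5, 5→2, 6→9, 7→1, 8→3, 9→7, 10→4

Verify φ preserves adjacency — for each edge of G1, its image is an edge of G2:
  (0,8) → (φ(0),φ(8)) = (0,3) ∈ E(G2) ✓
  (0,10) → (φ(0),φ(10)) = (0,4) ∈ E(G2) ✓
  (1,6) → (φ(1),φ(6)) = (8,9) ∈ E(G2) ✓
  (1,8) → (φ(1),φ(8)) = (3,8) ∈ E(G2) ✓
  (1,10) → (φ(1),φ(10)) = (4,8) ∈ E(G2) ✓
  (2,4) → (φ(2),φ(4)) = (5,6) ∈ E(G2) ✓
  (2,5) → (φ(2),φ(5)) = (2,6) ∈ E(G2) ✓
  (3,8) → (φ(3),φ(8)) = (3,10) ∈ E(G2) ✓
  (3,9) → (φ(3),φ(9)) = (7,10) ∈ E(G2) ✓
  (4,5) → (φ(4),φ(5)) = (2,5) ∈ E(G2) ✓
  (4,6) → (φ(4),φ(6)) = (5,9) ∈ E(G2) ✓
  (4,9) → (φ(4),φ(9)) = (5,7) ∈ E(G2) ✓
  (4,10) → (φ(4),φ(10)) = (4,5) ∈ E(G2) ✓
  (5,8) → (φ(5),φ(8)) = (2,3) ∈ E(G2) ✓
  (6,7) → (φ(6),φ(7)) = (1,9) ∈ E(G2) ✓
  (7,10) → (φ(7),φ(10)) = (1,4) ∈ E(G2) ✓
  (8,10) → (φ(8),φ(10)) = (3,4) ∈ E(G2) ✓
All 17 edges of G1 map to edges of G2, and |E(G1)| = |E(G2)| = 17, so φ is a bijection on edges as well as vertices. Hence G1 ≅ G2.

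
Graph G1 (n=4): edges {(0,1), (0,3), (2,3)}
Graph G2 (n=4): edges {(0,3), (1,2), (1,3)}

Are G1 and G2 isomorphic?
Yes, isomorphic

The graphs are isomorphic.
One valid mapping φ: V(G1) → V(G2): 0→3, 1→0, 2→2, 3→1

Verify φ preserves adjacency — for each edge of G1, its image is an edge of G2:
  (0,1) → (φ(0),φ(1)) = (0,3) ∈ E(G2) ✓
  (0,3) → (φ(0),φ(3)) = (1,3) ∈ E(G2) ✓
  (2,3) → (φ(2),φ(3)) = (1,2) ∈ E(G2) ✓
All 3 edges of G1 map to edges of G2, and |E(G1)| = |E(G2)| = 3, so φ is a bijection on edges as well as vertices. Hence G1 ≅ G2.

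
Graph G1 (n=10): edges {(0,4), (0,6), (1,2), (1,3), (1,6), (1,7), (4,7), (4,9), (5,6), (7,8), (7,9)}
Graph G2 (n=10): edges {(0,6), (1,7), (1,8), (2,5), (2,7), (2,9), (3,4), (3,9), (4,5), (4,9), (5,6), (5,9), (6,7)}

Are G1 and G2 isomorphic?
No, not isomorphic

The graphs are NOT isomorphic.

Counting triangles (3-cliques): G1 has 1, G2 has 3.
Triangle count is an isomorphism invariant, so differing triangle counts rule out isomorphism.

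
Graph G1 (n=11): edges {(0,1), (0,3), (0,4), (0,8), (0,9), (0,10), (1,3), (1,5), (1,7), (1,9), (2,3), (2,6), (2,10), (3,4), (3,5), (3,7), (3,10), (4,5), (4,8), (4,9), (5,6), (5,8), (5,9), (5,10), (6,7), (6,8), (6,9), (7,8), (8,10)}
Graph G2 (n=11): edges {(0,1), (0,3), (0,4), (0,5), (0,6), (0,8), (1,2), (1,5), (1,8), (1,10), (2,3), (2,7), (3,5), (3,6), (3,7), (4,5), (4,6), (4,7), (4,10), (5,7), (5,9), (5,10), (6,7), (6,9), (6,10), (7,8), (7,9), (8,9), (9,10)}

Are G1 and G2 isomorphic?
Yes, isomorphic

The graphs are isomorphic.
One valid mapping φ: V(G1) → V(G2): 0→6, 1→9, 2→2, 3→7, 4→4, 5→5, 6→1, 7→8, 8→0, 9→10, 10→3

Verify φ preserves adjacency — for each edge of G1, its image is an edge of G2:
  (0,1) → (φ(0),φ(1)) = (6,9) ∈ E(G2) ✓
  (0,3) → (φ(0),φ(3)) = (6,7) ∈ E(G2) ✓
  (0,4) → (φ(0),φ(4)) = (4,6) ∈ E(G2) ✓
  (0,8) → (φ(0),φ(8)) = (0,6) ∈ E(G2) ✓
  (0,9) → (φ(0),φ(9)) = (6,10) ∈ E(G2) ✓
  (0,10) → (φ(0),φ(10)) = (3,6) ∈ E(G2) ✓
  (1,3) → (φ(1),φ(3)) = (7,9) ∈ E(G2) ✓
  (1,5) → (φ(1),φ(5)) = (5,9) ∈ E(G2) ✓
  (1,7) → (φ(1),φ(7)) = (8,9) ∈ E(G2) ✓
  (1,9) → (φ(1),φ(9)) = (9,10) ∈ E(G2) ✓
  (2,3) → (φ(2),φ(3)) = (2,7) ∈ E(G2) ✓
  (2,6) → (φ(2),φ(6)) = (1,2) ∈ E(G2) ✓
  (2,10) → (φ(2),φ(10)) = (2,3) ∈ E(G2) ✓
  (3,4) → (φ(3),φ(4)) = (4,7) ∈ E(G2) ✓
  (3,5) → (φ(3),φ(5)) = (5,7) ∈ E(G2) ✓
  (3,7) → (φ(3),φ(7)) = (7,8) ∈ E(G2) ✓
  (3,10) → (φ(3),φ(10)) = (3,7) ∈ E(G2) ✓
  (4,5) → (φ(4),φ(5)) = (4,5) ∈ E(G2) ✓
  (4,8) → (φ(4),φ(8)) = (0,4) ∈ E(G2) ✓
  (4,9) → (φ(4),φ(9)) = (4,10) ∈ E(G2) ✓
  (5,6) → (φ(5),φ(6)) = (1,5) ∈ E(G2) ✓
  (5,8) → (φ(5),φ(8)) = (0,5) ∈ E(G2) ✓
  (5,9) → (φ(5),φ(9)) = (5,10) ∈ E(G2) ✓
  (5,10) → (φ(5),φ(10)) = (3,5) ∈ E(G2) ✓
  (6,7) → (φ(6),φ(7)) = (1,8) ∈ E(G2) ✓
  (6,8) → (φ(6),φ(8)) = (0,1) ∈ E(G2) ✓
  (6,9) → (φ(6),φ(9)) = (1,10) ∈ E(G2) ✓
  (7,8) → (φ(7),φ(8)) = (0,8) ∈ E(G2) ✓
  (8,10) → (φ(8),φ(10)) = (0,3) ∈ E(G2) ✓
All 29 edges of G1 map to edges of G2, and |E(G1)| = |E(G2)| = 29, so φ is a bijection on edges as well as vertices. Hence G1 ≅ G2.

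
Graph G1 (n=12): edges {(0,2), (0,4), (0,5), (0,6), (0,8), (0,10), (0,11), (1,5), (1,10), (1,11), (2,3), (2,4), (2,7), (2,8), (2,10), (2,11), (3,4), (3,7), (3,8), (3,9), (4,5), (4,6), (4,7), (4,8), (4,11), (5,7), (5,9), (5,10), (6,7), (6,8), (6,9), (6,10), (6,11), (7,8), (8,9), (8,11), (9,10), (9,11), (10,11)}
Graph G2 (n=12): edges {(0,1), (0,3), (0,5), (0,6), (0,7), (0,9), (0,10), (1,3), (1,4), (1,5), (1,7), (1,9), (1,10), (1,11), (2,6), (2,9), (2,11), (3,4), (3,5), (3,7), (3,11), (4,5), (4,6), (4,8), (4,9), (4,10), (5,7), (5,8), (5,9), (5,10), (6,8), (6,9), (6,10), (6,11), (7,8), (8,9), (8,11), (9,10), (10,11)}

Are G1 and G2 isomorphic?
Yes, isomorphic

The graphs are isomorphic.
One valid mapping φ: V(G1) → V(G2): 0→10, 1→2, 2→0, 3→7, 4→1, 5→11, 6→4, 7→3, 8→5, 9→8, 10→6, 11→9

Verify φ preserves adjacency — for each edge of G1, its image is an edge of G2:
  (0,2) → (φ(0),φ(2)) = (0,10) ∈ E(G2) ✓
  (0,4) → (φ(0),φ(4)) = (1,10) ∈ E(G2) ✓
  (0,5) → (φ(0),φ(5)) = (10,11) ∈ E(G2) ✓
  (0,6) → (φ(0),φ(6)) = (4,10) ∈ E(G2) ✓
  (0,8) → (φ(0),φ(8)) = (5,10) ∈ E(G2) ✓
  (0,10) → (φ(0),φ(10)) = (6,10) ∈ E(G2) ✓
  (0,11) → (φ(0),φ(11)) = (9,10) ∈ E(G2) ✓
  (1,5) → (φ(1),φ(5)) = (2,11) ∈ E(G2) ✓
  (1,10) → (φ(1),φ(10)) = (2,6) ∈ E(G2) ✓
  (1,11) → (φ(1),φ(11)) = (2,9) ∈ E(G2) ✓
  (2,3) → (φ(2),φ(3)) = (0,7) ∈ E(G2) ✓
  (2,4) → (φ(2),φ(4)) = (0,1) ∈ E(G2) ✓
  (2,7) → (φ(2),φ(7)) = (0,3) ∈ E(G2) ✓
  (2,8) → (φ(2),φ(8)) = (0,5) ∈ E(G2) ✓
  (2,10) → (φ(2),φ(10)) = (0,6) ∈ E(G2) ✓
  (2,11) → (φ(2),φ(11)) = (0,9) ∈ E(G2) ✓
  (3,4) → (φ(3),φ(4)) = (1,7) ∈ E(G2) ✓
  (3,7) → (φ(3),φ(7)) = (3,7) ∈ E(G2) ✓
  (3,8) → (φ(3),φ(8)) = (5,7) ∈ E(G2) ✓
  (3,9) → (φ(3),φ(9)) = (7,8) ∈ E(G2) ✓
  (4,5) → (φ(4),φ(5)) = (1,11) ∈ E(G2) ✓
  (4,6) → (φ(4),φ(6)) = (1,4) ∈ E(G2) ✓
  (4,7) → (φ(4),φ(7)) = (1,3) ∈ E(G2) ✓
  (4,8) → (φ(4),φ(8)) = (1,5) ∈ E(G2) ✓
  (4,11) → (φ(4),φ(11)) = (1,9) ∈ E(G2) ✓
  (5,7) → (φ(5),φ(7)) = (3,11) ∈ E(G2) ✓
  (5,9) → (φ(5),φ(9)) = (8,11) ∈ E(G2) ✓
  (5,10) → (φ(5),φ(10)) = (6,11) ∈ E(G2) ✓
  (6,7) → (φ(6),φ(7)) = (3,4) ∈ E(G2) ✓
  (6,8) → (φ(6),φ(8)) = (4,5) ∈ E(G2) ✓
  (6,9) → (φ(6),φ(9)) = (4,8) ∈ E(G2) ✓
  (6,10) → (φ(6),φ(10)) = (4,6) ∈ E(G2) ✓
  (6,11) → (φ(6),φ(11)) = (4,9) ∈ E(G2) ✓
  (7,8) → (φ(7),φ(8)) = (3,5) ∈ E(G2) ✓
  (8,9) → (φ(8),φ(9)) = (5,8) ∈ E(G2) ✓
  (8,11) → (φ(8),φ(11)) = (5,9) ∈ E(G2) ✓
  (9,10) → (φ(9),φ(10)) = (6,8) ∈ E(G2) ✓
  (9,11) → (φ(9),φ(11)) = (8,9) ∈ E(G2) ✓
  (10,11) → (φ(10),φ(11)) = (6,9) ∈ E(G2) ✓
All 39 edges of G1 map to edges of G2, and |E(G1)| = |E(G2)| = 39, so φ is a bijection on edges as well as vertices. Hence G1 ≅ G2.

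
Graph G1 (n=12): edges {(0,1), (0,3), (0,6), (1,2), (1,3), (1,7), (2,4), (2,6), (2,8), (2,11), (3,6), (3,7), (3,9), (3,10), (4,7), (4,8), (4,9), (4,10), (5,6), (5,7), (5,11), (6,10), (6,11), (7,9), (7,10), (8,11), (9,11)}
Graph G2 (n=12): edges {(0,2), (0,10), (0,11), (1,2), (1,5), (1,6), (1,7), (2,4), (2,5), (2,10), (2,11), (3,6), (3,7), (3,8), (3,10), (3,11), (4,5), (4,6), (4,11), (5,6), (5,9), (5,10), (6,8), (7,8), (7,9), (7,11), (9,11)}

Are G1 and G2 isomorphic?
Yes, isomorphic

The graphs are isomorphic.
One valid mapping φ: V(G1) → V(G2): 0→0, 1→10, 2→3, 3→2, 4→6, 5→9, 6→11, 7→5, 8→8, 9→1, 10→4, 11→7

Verify φ preserves adjacency — for each edge of G1, its image is an edge of G2:
  (0,1) → (φ(0),φ(1)) = (0,10) ∈ E(G2) ✓
  (0,3) → (φ(0),φ(3)) = (0,2) ∈ E(G2) ✓
  (0,6) → (φ(0),φ(6)) = (0,11) ∈ E(G2) ✓
  (1,2) → (φ(1),φ(2)) = (3,10) ∈ E(G2) ✓
  (1,3) → (φ(1),φ(3)) = (2,10) ∈ E(G2) ✓
  (1,7) → (φ(1),φ(7)) = (5,10) ∈ E(G2) ✓
  (2,4) → (φ(2),φ(4)) = (3,6) ∈ E(G2) ✓
  (2,6) → (φ(2),φ(6)) = (3,11) ∈ E(G2) ✓
  (2,8) → (φ(2),φ(8)) = (3,8) ∈ E(G2) ✓
  (2,11) → (φ(2),φ(11)) = (3,7) ∈ E(G2) ✓
  (3,6) → (φ(3),φ(6)) = (2,11) ∈ E(G2) ✓
  (3,7) → (φ(3),φ(7)) = (2,5) ∈ E(G2) ✓
  (3,9) → (φ(3),φ(9)) = (1,2) ∈ E(G2) ✓
  (3,10) → (φ(3),φ(10)) = (2,4) ∈ E(G2) ✓
  (4,7) → (φ(4),φ(7)) = (5,6) ∈ E(G2) ✓
  (4,8) → (φ(4),φ(8)) = (6,8) ∈ E(G2) ✓
  (4,9) → (φ(4),φ(9)) = (1,6) ∈ E(G2) ✓
  (4,10) → (φ(4),φ(10)) = (4,6) ∈ E(G2) ✓
  (5,6) → (φ(5),φ(6)) = (9,11) ∈ E(G2) ✓
  (5,7) → (φ(5),φ(7)) = (5,9) ∈ E(G2) ✓
  (5,11) → (φ(5),φ(11)) = (7,9) ∈ E(G2) ✓
  (6,10) → (φ(6),φ(10)) = (4,11) ∈ E(G2) ✓
  (6,11) → (φ(6),φ(11)) = (7,11) ∈ E(G2) ✓
  (7,9) → (φ(7),φ(9)) = (1,5) ∈ E(G2) ✓
  (7,10) → (φ(7),φ(10)) = (4,5) ∈ E(G2) ✓
  (8,11) → (φ(8),φ(11)) = (7,8) ∈ E(G2) ✓
  (9,11) → (φ(9),φ(11)) = (1,7) ∈ E(G2) ✓
All 27 edges of G1 map to edges of G2, and |E(G1)| = |E(G2)| = 27, so φ is a bijection on edges as well as vertices. Hence G1 ≅ G2.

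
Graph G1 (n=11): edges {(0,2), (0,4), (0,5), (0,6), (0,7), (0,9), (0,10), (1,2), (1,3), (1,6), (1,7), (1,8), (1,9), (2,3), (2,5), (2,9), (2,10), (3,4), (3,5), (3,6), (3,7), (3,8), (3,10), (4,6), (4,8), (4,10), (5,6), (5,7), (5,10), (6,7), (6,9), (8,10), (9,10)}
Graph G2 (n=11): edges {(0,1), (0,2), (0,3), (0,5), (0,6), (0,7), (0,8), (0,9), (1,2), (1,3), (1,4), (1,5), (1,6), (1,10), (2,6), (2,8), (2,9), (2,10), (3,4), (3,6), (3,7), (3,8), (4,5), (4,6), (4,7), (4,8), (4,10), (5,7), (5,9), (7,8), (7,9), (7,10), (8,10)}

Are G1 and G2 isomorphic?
Yes, isomorphic

The graphs are isomorphic.
One valid mapping φ: V(G1) → V(G2): 0→4, 1→2, 2→8, 3→0, 4→5, 5→3, 6→1, 7→6, 8→9, 9→10, 10→7

Verify φ preserves adjacency — for each edge of G1, its image is an edge of G2:
  (0,2) → (φ(0),φ(2)) = (4,8) ∈ E(G2) ✓
  (0,4) → (φ(0),φ(4)) = (4,5) ∈ E(G2) ✓
  (0,5) → (φ(0),φ(5)) = (3,4) ∈ E(G2) ✓
  (0,6) → (φ(0),φ(6)) = (1,4) ∈ E(G2) ✓
  (0,7) → (φ(0),φ(7)) = (4,6) ∈ E(G2) ✓
  (0,9) → (φ(0),φ(9)) = (4,10) ∈ E(G2) ✓
  (0,10) → (φ(0),φ(10)) = (4,7) ∈ E(G2) ✓
  (1,2) → (φ(1),φ(2)) = (2,8) ∈ E(G2) ✓
  (1,3) → (φ(1),φ(3)) = (0,2) ∈ E(G2) ✓
  (1,6) → (φ(1),φ(6)) = (1,2) ∈ E(G2) ✓
  (1,7) → (φ(1),φ(7)) = (2,6) ∈ E(G2) ✓
  (1,8) → (φ(1),φ(8)) = (2,9) ∈ E(G2) ✓
  (1,9) → (φ(1),φ(9)) = (2,10) ∈ E(G2) ✓
  (2,3) → (φ(2),φ(3)) = (0,8) ∈ E(G2) ✓
  (2,5) → (φ(2),φ(5)) = (3,8) ∈ E(G2) ✓
  (2,9) → (φ(2),φ(9)) = (8,10) ∈ E(G2) ✓
  (2,10) → (φ(2),φ(10)) = (7,8) ∈ E(G2) ✓
  (3,4) → (φ(3),φ(4)) = (0,5) ∈ E(G2) ✓
  (3,5) → (φ(3),φ(5)) = (0,3) ∈ E(G2) ✓
  (3,6) → (φ(3),φ(6)) = (0,1) ∈ E(G2) ✓
  (3,7) → (φ(3),φ(7)) = (0,6) ∈ E(G2) ✓
  (3,8) → (φ(3),φ(8)) = (0,9) ∈ E(G2) ✓
  (3,10) → (φ(3),φ(10)) = (0,7) ∈ E(G2) ✓
  (4,6) → (φ(4),φ(6)) = (1,5) ∈ E(G2) ✓
  (4,8) → (φ(4),φ(8)) = (5,9) ∈ E(G2) ✓
  (4,10) → (φ(4),φ(10)) = (5,7) ∈ E(G2) ✓
  (5,6) → (φ(5),φ(6)) = (1,3) ∈ E(G2) ✓
  (5,7) → (φ(5),φ(7)) = (3,6) ∈ E(G2) ✓
  (5,10) → (φ(5),φ(10)) = (3,7) ∈ E(G2) ✓
  (6,7) → (φ(6),φ(7)) = (1,6) ∈ E(G2) ✓
  (6,9) → (φ(6),φ(9)) = (1,10) ∈ E(G2) ✓
  (8,10) → (φ(8),φ(10)) = (7,9) ∈ E(G2) ✓
  (9,10) → (φ(9),φ(10)) = (7,10) ∈ E(G2) ✓
All 33 edges of G1 map to edges of G2, and |E(G1)| = |E(G2)| = 33, so φ is a bijection on edges as well as vertices. Hence G1 ≅ G2.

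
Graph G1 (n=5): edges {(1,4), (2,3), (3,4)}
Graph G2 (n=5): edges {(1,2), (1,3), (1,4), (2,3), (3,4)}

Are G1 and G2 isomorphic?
No, not isomorphic

The graphs are NOT isomorphic.

Counting edges: G1 has 3 edge(s); G2 has 5 edge(s).
Edge count is an isomorphism invariant (a bijection on vertices induces a bijection on edges), so differing edge counts rule out isomorphism.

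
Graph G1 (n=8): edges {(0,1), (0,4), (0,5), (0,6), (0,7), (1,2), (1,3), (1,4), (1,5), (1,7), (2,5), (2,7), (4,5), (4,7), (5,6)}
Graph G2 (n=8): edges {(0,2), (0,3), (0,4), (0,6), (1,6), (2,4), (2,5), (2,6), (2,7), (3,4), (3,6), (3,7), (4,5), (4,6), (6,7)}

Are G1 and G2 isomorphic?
Yes, isomorphic

The graphs are isomorphic.
One valid mapping φ: V(G1) → V(G2): 0→4, 1→6, 2→7, 3→1, 4→0, 5→2, 6→5, 7→3

Verify φ preserves adjacency — for each edge of G1, its image is an edge of G2:
  (0,1) → (φ(0),φ(1)) = (4,6) ∈ E(G2) ✓
  (0,4) → (φ(0),φ(4)) = (0,4) ∈ E(G2) ✓
  (0,5) → (φ(0),φ(5)) = (2,4) ∈ E(G2) ✓
  (0,6) → (φ(0),φ(6)) = (4,5) ∈ E(G2) ✓
  (0,7) → (φ(0),φ(7)) = (3,4) ∈ E(G2) ✓
  (1,2) → (φ(1),φ(2)) = (6,7) ∈ E(G2) ✓
  (1,3) → (φ(1),φ(3)) = (1,6) ∈ E(G2) ✓
  (1,4) → (φ(1),φ(4)) = (0,6) ∈ E(G2) ✓
  (1,5) → (φ(1),φ(5)) = (2,6) ∈ E(G2) ✓
  (1,7) → (φ(1),φ(7)) = (3,6) ∈ E(G2) ✓
  (2,5) → (φ(2),φ(5)) = (2,7) ∈ E(G2) ✓
  (2,7) → (φ(2),φ(7)) = (3,7) ∈ E(G2) ✓
  (4,5) → (φ(4),φ(5)) = (0,2) ∈ E(G2) ✓
  (4,7) → (φ(4),φ(7)) = (0,3) ∈ E(G2) ✓
  (5,6) → (φ(5),φ(6)) = (2,5) ∈ E(G2) ✓
All 15 edges of G1 map to edges of G2, and |E(G1)| = |E(G2)| = 15, so φ is a bijection on edges as well as vertices. Hence G1 ≅ G2.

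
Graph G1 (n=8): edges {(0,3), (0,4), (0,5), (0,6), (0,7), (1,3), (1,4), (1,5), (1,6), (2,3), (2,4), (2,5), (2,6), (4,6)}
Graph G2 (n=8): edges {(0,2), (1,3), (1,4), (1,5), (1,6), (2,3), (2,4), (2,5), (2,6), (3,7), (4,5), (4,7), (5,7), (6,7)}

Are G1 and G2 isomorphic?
Yes, isomorphic

The graphs are isomorphic.
One valid mapping φ: V(G1) → V(G2): 0→2, 1→7, 2→1, 3→6, 4→4, 5→3, 6→5, 7→0

Verify φ preserves adjacency — for each edge of G1, its image is an edge of G2:
  (0,3) → (φ(0),φ(3)) = (2,6) ∈ E(G2) ✓
  (0,4) → (φ(0),φ(4)) = (2,4) ∈ E(G2) ✓
  (0,5) → (φ(0),φ(5)) = (2,3) ∈ E(G2) ✓
  (0,6) → (φ(0),φ(6)) = (2,5) ∈ E(G2) ✓
  (0,7) → (φ(0),φ(7)) = (0,2) ∈ E(G2) ✓
  (1,3) → (φ(1),φ(3)) = (6,7) ∈ E(G2) ✓
  (1,4) → (φ(1),φ(4)) = (4,7) ∈ E(G2) ✓
  (1,5) → (φ(1),φ(5)) = (3,7) ∈ E(G2) ✓
  (1,6) → (φ(1),φ(6)) = (5,7) ∈ E(G2) ✓
  (2,3) → (φ(2),φ(3)) = (1,6) ∈ E(G2) ✓
  (2,4) → (φ(2),φ(4)) = (1,4) ∈ E(G2) ✓
  (2,5) → (φ(2),φ(5)) = (1,3) ∈ E(G2) ✓
  (2,6) → (φ(2),φ(6)) = (1,5) ∈ E(G2) ✓
  (4,6) → (φ(4),φ(6)) = (4,5) ∈ E(G2) ✓
All 14 edges of G1 map to edges of G2, and |E(G1)| = |E(G2)| = 14, so φ is a bijection on edges as well as vertices. Hence G1 ≅ G2.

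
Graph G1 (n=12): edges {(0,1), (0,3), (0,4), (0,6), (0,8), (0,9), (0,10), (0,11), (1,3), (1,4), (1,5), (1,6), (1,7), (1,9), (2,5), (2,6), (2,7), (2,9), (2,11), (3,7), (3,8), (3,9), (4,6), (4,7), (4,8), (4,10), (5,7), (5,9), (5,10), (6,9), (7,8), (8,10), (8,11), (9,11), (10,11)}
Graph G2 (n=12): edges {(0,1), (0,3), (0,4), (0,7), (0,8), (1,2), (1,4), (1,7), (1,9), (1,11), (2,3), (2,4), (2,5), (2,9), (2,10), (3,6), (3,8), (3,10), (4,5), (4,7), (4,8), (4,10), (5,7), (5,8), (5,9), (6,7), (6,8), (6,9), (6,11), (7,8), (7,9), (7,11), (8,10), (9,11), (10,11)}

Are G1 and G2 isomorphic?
Yes, isomorphic

The graphs are isomorphic.
One valid mapping φ: V(G1) → V(G2): 0→7, 1→4, 2→3, 3→5, 4→1, 5→10, 6→0, 7→2, 8→9, 9→8, 10→11, 11→6

Verify φ preserves adjacency — for each edge of G1, its image is an edge of G2:
  (0,1) → (φ(0),φ(1)) = (4,7) ∈ E(G2) ✓
  (0,3) → (φ(0),φ(3)) = (5,7) ∈ E(G2) ✓
  (0,4) → (φ(0),φ(4)) = (1,7) ∈ E(G2) ✓
  (0,6) → (φ(0),φ(6)) = (0,7) ∈ E(G2) ✓
  (0,8) → (φ(0),φ(8)) = (7,9) ∈ E(G2) ✓
  (0,9) → (φ(0),φ(9)) = (7,8) ∈ E(G2) ✓
  (0,10) → (φ(0),φ(10)) = (7,11) ∈ E(G2) ✓
  (0,11) → (φ(0),φ(11)) = (6,7) ∈ E(G2) ✓
  (1,3) → (φ(1),φ(3)) = (4,5) ∈ E(G2) ✓
  (1,4) → (φ(1),φ(4)) = (1,4) ∈ E(G2) ✓
  (1,5) → (φ(1),φ(5)) = (4,10) ∈ E(G2) ✓
  (1,6) → (φ(1),φ(6)) = (0,4) ∈ E(G2) ✓
  (1,7) → (φ(1),φ(7)) = (2,4) ∈ E(G2) ✓
  (1,9) → (φ(1),φ(9)) = (4,8) ∈ E(G2) ✓
  (2,5) → (φ(2),φ(5)) = (3,10) ∈ E(G2) ✓
  (2,6) → (φ(2),φ(6)) = (0,3) ∈ E(G2) ✓
  (2,7) → (φ(2),φ(7)) = (2,3) ∈ E(G2) ✓
  (2,9) → (φ(2),φ(9)) = (3,8) ∈ E(G2) ✓
  (2,11) → (φ(2),φ(11)) = (3,6) ∈ E(G2) ✓
  (3,7) → (φ(3),φ(7)) = (2,5) ∈ E(G2) ✓
  (3,8) → (φ(3),φ(8)) = (5,9) ∈ E(G2) ✓
  (3,9) → (φ(3),φ(9)) = (5,8) ∈ E(G2) ✓
  (4,6) → (φ(4),φ(6)) = (0,1) ∈ E(G2) ✓
  (4,7) → (φ(4),φ(7)) = (1,2) ∈ E(G2) ✓
  (4,8) → (φ(4),φ(8)) = (1,9) ∈ E(G2) ✓
  (4,10) → (φ(4),φ(10)) = (1,11) ∈ E(G2) ✓
  (5,7) → (φ(5),φ(7)) = (2,10) ∈ E(G2) ✓
  (5,9) → (φ(5),φ(9)) = (8,10) ∈ E(G2) ✓
  (5,10) → (φ(5),φ(10)) = (10,11) ∈ E(G2) ✓
  (6,9) → (φ(6),φ(9)) = (0,8) ∈ E(G2) ✓
  (7,8) → (φ(7),φ(8)) = (2,9) ∈ E(G2) ✓
  (8,10) → (φ(8),φ(10)) = (9,11) ∈ E(G2) ✓
  (8,11) → (φ(8),φ(11)) = (6,9) ∈ E(G2) ✓
  (9,11) → (φ(9),φ(11)) = (6,8) ∈ E(G2) ✓
  (10,11) → (φ(10),φ(11)) = (6,11) ∈ E(G2) ✓
All 35 edges of G1 map to edges of G2, and |E(G1)| = |E(G2)| = 35, so φ is a bijection on edges as well as vertices. Hence G1 ≅ G2.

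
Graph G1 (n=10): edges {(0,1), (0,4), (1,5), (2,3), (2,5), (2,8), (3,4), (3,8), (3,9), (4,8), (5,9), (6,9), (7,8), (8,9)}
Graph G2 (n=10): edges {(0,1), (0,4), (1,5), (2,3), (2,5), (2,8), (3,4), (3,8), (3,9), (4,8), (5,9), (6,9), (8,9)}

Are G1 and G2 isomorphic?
No, not isomorphic

The graphs are NOT isomorphic.

Counting edges: G1 has 14 edge(s); G2 has 13 edge(s).
Edge count is an isomorphism invariant (a bijection on vertices induces a bijection on edges), so differing edge counts rule out isomorphism.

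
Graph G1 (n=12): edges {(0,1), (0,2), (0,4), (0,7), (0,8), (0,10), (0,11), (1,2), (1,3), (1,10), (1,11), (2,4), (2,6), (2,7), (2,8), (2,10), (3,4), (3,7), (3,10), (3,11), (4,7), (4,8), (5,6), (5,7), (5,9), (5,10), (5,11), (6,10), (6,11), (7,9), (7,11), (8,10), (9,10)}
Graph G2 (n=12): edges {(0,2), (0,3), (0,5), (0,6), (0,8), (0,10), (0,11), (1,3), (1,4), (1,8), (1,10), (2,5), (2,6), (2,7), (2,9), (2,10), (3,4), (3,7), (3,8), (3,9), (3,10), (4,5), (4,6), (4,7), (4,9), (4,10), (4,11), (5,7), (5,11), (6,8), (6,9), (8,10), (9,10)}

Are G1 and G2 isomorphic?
Yes, isomorphic

The graphs are isomorphic.
One valid mapping φ: V(G1) → V(G2): 0→10, 1→9, 2→3, 3→6, 4→8, 5→5, 6→7, 7→0, 8→1, 9→11, 10→4, 11→2

Verify φ preserves adjacency — for each edge of G1, its image is an edge of G2:
  (0,1) → (φ(0),φ(1)) = (9,10) ∈ E(G2) ✓
  (0,2) → (φ(0),φ(2)) = (3,10) ∈ E(G2) ✓
  (0,4) → (φ(0),φ(4)) = (8,10) ∈ E(G2) ✓
  (0,7) → (φ(0),φ(7)) = (0,10) ∈ E(G2) ✓
  (0,8) → (φ(0),φ(8)) = (1,10) ∈ E(G2) ✓
  (0,10) → (φ(0),φ(10)) = (4,10) ∈ E(G2) ✓
  (0,11) → (φ(0),φ(11)) = (2,10) ∈ E(G2) ✓
  (1,2) → (φ(1),φ(2)) = (3,9) ∈ E(G2) ✓
  (1,3) → (φ(1),φ(3)) = (6,9) ∈ E(G2) ✓
  (1,10) → (φ(1),φ(10)) = (4,9) ∈ E(G2) ✓
  (1,11) → (φ(1),φ(11)) = (2,9) ∈ E(G2) ✓
  (2,4) → (φ(2),φ(4)) = (3,8) ∈ E(G2) ✓
  (2,6) → (φ(2),φ(6)) = (3,7) ∈ E(G2) ✓
  (2,7) → (φ(2),φ(7)) = (0,3) ∈ E(G2) ✓
  (2,8) → (φ(2),φ(8)) = (1,3) ∈ E(G2) ✓
  (2,10) → (φ(2),φ(10)) = (3,4) ∈ E(G2) ✓
  (3,4) → (φ(3),φ(4)) = (6,8) ∈ E(G2) ✓
  (3,7) → (φ(3),φ(7)) = (0,6) ∈ E(G2) ✓
  (3,10) → (φ(3),φ(10)) = (4,6) ∈ E(G2) ✓
  (3,11) → (φ(3),φ(11)) = (2,6) ∈ E(G2) ✓
  (4,7) → (φ(4),φ(7)) = (0,8) ∈ E(G2) ✓
  (4,8) → (φ(4),φ(8)) = (1,8) ∈ E(G2) ✓
  (5,6) → (φ(5),φ(6)) = (5,7) ∈ E(G2) ✓
  (5,7) → (φ(5),φ(7)) = (0,5) ∈ E(G2) ✓
  (5,9) → (φ(5),φ(9)) = (5,11) ∈ E(G2) ✓
  (5,10) → (φ(5),φ(10)) = (4,5) ∈ E(G2) ✓
  (5,11) → (φ(5),φ(11)) = (2,5) ∈ E(G2) ✓
  (6,10) → (φ(6),φ(10)) = (4,7) ∈ E(G2) ✓
  (6,11) → (φ(6),φ(11)) = (2,7) ∈ E(G2) ✓
  (7,9) → (φ(7),φ(9)) = (0,11) ∈ E(G2) ✓
  (7,11) → (φ(7),φ(11)) = (0,2) ∈ E(G2) ✓
  (8,10) → (φ(8),φ(10)) = (1,4) ∈ E(G2) ✓
  (9,10) → (φ(9),φ(10)) = (4,11) ∈ E(G2) ✓
All 33 edges of G1 map to edges of G2, and |E(G1)| = |E(G2)| = 33, so φ is a bijection on edges as well as vertices. Hence G1 ≅ G2.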